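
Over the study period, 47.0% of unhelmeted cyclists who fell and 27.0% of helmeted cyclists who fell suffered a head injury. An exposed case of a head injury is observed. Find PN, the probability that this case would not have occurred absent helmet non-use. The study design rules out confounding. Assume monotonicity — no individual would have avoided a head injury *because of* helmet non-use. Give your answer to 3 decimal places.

PN ≈ 0.426

p₁ = 0.47, p₀ = 0.27.
Under exogeneity and monotonicity, PN = (p₁ − p₀) / p₁.
PN = (0.47 − 0.27) / 0.47 = 0.2 / 0.47 ≈ 0.4255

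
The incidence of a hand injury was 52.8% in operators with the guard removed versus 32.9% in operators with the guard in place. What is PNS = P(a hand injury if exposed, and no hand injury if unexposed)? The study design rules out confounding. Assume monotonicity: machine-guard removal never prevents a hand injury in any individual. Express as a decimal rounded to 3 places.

p₁ = 0.528, p₀ = 0.329.
Under exogeneity and monotonicity, PNS = p₁ − p₀.
PNS = 0.528 − 0.329 = 0.199

PNS ≈ 0.199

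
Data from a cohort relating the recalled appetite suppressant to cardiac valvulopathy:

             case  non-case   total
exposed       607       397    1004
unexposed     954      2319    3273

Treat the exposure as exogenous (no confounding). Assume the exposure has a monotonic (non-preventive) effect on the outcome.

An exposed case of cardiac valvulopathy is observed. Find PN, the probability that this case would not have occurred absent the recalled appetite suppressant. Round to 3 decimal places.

p₁ = P(outcome | exposed) = 607/1004 = 0.60458
p₀ = P(outcome | unexposed) = 954/3273 = 0.29148
Under exogeneity and monotonicity, PN = (p₁ − p₀)/p₁.
PN = (0.60458 − 0.29148) / 0.60458 ≈ 0.5179

PN ≈ 0.518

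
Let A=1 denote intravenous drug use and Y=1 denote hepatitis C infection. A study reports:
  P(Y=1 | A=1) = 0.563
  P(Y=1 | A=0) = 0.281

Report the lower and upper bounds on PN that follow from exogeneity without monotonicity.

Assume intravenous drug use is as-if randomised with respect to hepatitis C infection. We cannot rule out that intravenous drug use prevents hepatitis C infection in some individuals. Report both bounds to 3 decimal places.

0.501 ≤ PN ≤ 1.000

Let p₁ = 0.563, p₀ = 0.281.
Under exogeneity alone the bounds on PN are max{0,(p₁−p₀)/p₁} ≤ PN ≤ min{1,(1−p₀)/p₁}.
  lower = (p₁ − p₀)/p₁ = 0.282 / 0.563 ≈ 0.5009
  upper = min{1, (1 − p₀)/p₁} = 0.719 / 0.563 ≈ 1.2771 → capped at 1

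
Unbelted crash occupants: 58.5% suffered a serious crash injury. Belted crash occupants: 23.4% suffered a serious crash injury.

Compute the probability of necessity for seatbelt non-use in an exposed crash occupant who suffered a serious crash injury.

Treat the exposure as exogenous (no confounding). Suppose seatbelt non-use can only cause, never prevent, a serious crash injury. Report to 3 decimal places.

PN ≈ 0.600

p₁ = 0.585, p₀ = 0.234.
Under exogeneity and monotonicity, PN = (p₁ − p₀) / p₁.
PN = (0.585 − 0.234) / 0.585 = 0.351 / 0.585 ≈ 0.6000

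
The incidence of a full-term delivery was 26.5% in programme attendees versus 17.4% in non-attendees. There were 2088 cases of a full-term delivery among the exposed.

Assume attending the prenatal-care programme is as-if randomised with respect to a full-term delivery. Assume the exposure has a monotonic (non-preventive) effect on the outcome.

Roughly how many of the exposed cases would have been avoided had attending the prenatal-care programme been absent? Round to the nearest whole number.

about 717 cases

p₁ = 0.265, p₀ = 0.174.
PN = (p₁ − p₀)/p₁ = (0.265 − 0.174) / 0.265 ≈ 0.34340.
Attributable cases ≈ PN × (exposed cases) = 0.34340 × 2088 ≈ 717.01.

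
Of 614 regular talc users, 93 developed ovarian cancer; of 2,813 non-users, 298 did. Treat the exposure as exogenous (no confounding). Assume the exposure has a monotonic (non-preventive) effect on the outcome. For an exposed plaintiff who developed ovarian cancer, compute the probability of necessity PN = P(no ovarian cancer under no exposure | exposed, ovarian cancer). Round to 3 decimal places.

p₁ = P(outcome | exposed) = 93/614 = 0.15147
p₀ = P(outcome | unexposed) = 298/2813 = 0.10594
Under exogeneity and monotonicity, PN = (p₁ − p₀) / p₁.
PN = (0.15147 − 0.10594) / 0.15147 = 0.045529 / 0.15147 ≈ 0.3006

PN ≈ 0.301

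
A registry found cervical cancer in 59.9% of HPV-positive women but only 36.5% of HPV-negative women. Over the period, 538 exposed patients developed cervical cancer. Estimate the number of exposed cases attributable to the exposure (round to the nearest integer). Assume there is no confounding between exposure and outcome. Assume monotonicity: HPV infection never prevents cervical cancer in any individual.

about 210 cases

p₁ = 0.599, p₀ = 0.365.
PN = (p₁ − p₀)/p₁ = (0.599 − 0.365) / 0.599 ≈ 0.39065.
Attributable cases ≈ PN × (exposed cases) = 0.39065 × 538 ≈ 210.17.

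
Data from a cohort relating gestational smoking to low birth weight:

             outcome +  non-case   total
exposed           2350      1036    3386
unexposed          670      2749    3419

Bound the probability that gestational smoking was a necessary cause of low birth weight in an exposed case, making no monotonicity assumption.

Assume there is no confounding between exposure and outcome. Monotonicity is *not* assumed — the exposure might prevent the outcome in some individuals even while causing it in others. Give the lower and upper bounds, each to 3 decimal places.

0.718 ≤ PN ≤ 1.000

p₁ = P(outcome | exposed) = 2350/3386 = 0.69403
p₀ = P(outcome | unexposed) = 670/3419 = 0.19596
Under exogeneity alone the bounds on PN are max{0,(p₁−p₀)/p₁} ≤ PN ≤ min{1,(1−p₀)/p₁}.
  lower = (p₁ − p₀)/p₁ = 0.49807 / 0.69403 ≈ 0.7176
  upper = min{1, (1 − p₀)/p₁} = 0.80404 / 0.69403 ≈ 1.1585 → capped at 1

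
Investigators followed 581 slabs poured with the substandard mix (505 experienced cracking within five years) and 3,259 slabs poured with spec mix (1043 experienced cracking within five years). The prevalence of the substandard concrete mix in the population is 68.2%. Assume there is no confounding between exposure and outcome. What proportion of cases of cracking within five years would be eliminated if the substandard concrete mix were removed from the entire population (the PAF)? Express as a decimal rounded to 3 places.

PAF ≈ 0.539

p₁ = P(outcome | exposed) = 505/581 = 0.86919
p₀ = P(outcome | unexposed) = 1043/3259 = 0.32004
Overall risk P(Y=1) = π·p₁ + (1−π)·p₀ = 0.682×0.86919 + 0.318×0.32004 = 0.69456.
Under exogeneity, PAF = [P(Y=1) − p₀] / P(Y=1).
PAF = (0.69456 − 0.32004) / 0.69456 ≈ 0.5392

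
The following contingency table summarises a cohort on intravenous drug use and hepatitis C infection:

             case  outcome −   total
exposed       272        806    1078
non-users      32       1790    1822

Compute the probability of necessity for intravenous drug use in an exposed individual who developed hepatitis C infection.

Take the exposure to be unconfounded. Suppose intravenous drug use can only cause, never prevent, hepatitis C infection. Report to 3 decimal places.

PN ≈ 0.930

p₁ = P(outcome | exposed) = 272/1078 = 0.25232
p₀ = P(outcome | unexposed) = 32/1822 = 0.017563
Under exogeneity and monotonicity, PN = (p₁ − p₀)/p₁.
PN = (0.25232 − 0.017563) / 0.25232 ≈ 0.9304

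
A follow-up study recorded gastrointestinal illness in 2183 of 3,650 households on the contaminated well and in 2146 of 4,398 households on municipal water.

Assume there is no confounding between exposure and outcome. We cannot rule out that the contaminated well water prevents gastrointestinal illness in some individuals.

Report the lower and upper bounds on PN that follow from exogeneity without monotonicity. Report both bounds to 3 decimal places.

0.184 ≤ PN ≤ 0.856

p₁ = P(outcome | exposed) = 2183/3650 = 0.59808
p₀ = P(outcome | unexposed) = 2146/4398 = 0.48795
Under exogeneity alone the bounds on PN are max{0,(p₁−p₀)/p₁} ≤ PN ≤ min{1,(1−p₀)/p₁}.
  lower = (p₁ − p₀)/p₁ = 0.11013 / 0.59808 ≈ 0.1841
  upper = min{1, (1 − p₀)/p₁} = 0.51205 / 0.59808 ≈ 0.8562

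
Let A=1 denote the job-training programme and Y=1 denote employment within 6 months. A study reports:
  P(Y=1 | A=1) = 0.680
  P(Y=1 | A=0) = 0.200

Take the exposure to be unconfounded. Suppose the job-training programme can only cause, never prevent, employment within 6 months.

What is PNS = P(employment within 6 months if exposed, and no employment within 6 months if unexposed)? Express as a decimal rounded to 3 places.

PNS ≈ 0.480

Let p₁ = 0.68, p₀ = 0.2.
Under exogeneity and monotonicity, PNS = p₁ − p₀.
PNS = 0.68 − 0.2 = 0.48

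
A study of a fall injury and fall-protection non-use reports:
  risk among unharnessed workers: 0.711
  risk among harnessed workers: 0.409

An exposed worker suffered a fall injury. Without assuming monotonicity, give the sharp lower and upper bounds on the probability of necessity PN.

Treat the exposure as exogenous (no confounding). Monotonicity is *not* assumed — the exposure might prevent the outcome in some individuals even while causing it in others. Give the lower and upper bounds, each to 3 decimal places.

0.425 ≤ PN ≤ 0.831

Let p₁ = 0.711, p₀ = 0.409.
Under exogeneity alone the bounds on PN are max{0,(p₁−p₀)/p₁} ≤ PN ≤ min{1,(1−p₀)/p₁}.
  lower = (p₁ − p₀)/p₁ = 0.302 / 0.711 ≈ 0.4248
  upper = min{1, (1 − p₀)/p₁} = 0.591 / 0.711 ≈ 0.8312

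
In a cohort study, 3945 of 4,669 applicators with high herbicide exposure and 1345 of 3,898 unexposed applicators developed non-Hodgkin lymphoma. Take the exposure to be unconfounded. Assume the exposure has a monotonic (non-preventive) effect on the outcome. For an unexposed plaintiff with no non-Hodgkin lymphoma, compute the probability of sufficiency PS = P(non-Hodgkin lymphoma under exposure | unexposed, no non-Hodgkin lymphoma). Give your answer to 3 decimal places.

PS ≈ 0.763

p₁ = P(outcome | exposed) = 3945/4669 = 0.84493
p₀ = P(outcome | unexposed) = 1345/3898 = 0.34505
Under exogeneity and monotonicity, PS = (p₁ − p₀) / (1 − p₀).
PS = (0.84493 − 0.34505) / (1 − 0.34505) = 0.49989 / 0.65495 ≈ 0.7632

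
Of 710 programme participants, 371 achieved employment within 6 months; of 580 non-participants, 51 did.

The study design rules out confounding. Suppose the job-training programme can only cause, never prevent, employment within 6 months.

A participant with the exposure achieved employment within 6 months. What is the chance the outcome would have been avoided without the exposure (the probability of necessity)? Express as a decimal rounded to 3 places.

p₁ = P(outcome | exposed) = 371/710 = 0.52254
p₀ = P(outcome | unexposed) = 51/580 = 0.087931
Under exogeneity and monotonicity, PN = (p₁ − p₀) / p₁.
PN = (0.52254 − 0.087931) / 0.52254 = 0.4346 / 0.52254 ≈ 0.8317

PN ≈ 0.832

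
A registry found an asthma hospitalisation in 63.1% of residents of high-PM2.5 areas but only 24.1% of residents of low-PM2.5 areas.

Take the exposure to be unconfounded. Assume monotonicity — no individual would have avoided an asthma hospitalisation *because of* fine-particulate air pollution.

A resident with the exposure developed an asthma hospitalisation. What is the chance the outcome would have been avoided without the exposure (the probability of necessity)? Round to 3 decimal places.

PN ≈ 0.618

p₁ = 0.631, p₀ = 0.241.
Under exogeneity and monotonicity, PN = (p₁ − p₀) / p₁.
PN = (0.631 − 0.241) / 0.631 = 0.39 / 0.631 ≈ 0.6181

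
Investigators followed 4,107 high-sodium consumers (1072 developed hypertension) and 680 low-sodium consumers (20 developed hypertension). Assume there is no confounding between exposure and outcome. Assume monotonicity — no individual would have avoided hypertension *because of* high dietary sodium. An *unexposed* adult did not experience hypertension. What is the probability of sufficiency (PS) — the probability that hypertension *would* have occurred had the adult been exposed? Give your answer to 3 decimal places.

PS ≈ 0.239

p₁ = P(outcome | exposed) = 1072/4107 = 0.26102
p₀ = P(outcome | unexposed) = 20/680 = 0.029412
Under exogeneity and monotonicity, PS = (p₁ − p₀) / (1 − p₀).
PS = (0.26102 − 0.029412) / (1 − 0.029412) = 0.23161 / 0.97059 ≈ 0.2386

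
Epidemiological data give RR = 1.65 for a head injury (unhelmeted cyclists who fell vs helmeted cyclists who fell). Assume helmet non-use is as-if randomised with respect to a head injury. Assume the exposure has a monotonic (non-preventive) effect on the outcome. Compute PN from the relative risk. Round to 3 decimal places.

PN ≈ 0.394

Under exogeneity and monotonicity, PN = (RR − 1) / RR = 1 − 1/RR.
PN = (1.65 − 1) / 1.65 = 0.65 / 1.65 ≈ 0.3939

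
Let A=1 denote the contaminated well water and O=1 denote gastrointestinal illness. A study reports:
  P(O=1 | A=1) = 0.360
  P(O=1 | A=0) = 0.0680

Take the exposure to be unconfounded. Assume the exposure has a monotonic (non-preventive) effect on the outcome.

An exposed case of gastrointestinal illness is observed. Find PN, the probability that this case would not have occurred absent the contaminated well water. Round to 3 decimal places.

Let p₁ = 0.36, p₀ = 0.068.
Under exogeneity and monotonicity, PN = (p₁ − p₀) / p₁.
PN = (0.36 − 0.068) / 0.36 = 0.292 / 0.36 ≈ 0.8111

PN ≈ 0.811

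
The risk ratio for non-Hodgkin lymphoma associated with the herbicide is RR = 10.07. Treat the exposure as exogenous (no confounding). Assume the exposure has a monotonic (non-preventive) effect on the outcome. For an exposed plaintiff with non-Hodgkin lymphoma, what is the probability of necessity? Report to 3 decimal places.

Under exogeneity and monotonicity, PN = (RR − 1) / RR = 1 − 1/RR.
PN = (10.07 − 1) / 10.07 = 9.07 / 10.07 ≈ 0.9007

PN ≈ 0.901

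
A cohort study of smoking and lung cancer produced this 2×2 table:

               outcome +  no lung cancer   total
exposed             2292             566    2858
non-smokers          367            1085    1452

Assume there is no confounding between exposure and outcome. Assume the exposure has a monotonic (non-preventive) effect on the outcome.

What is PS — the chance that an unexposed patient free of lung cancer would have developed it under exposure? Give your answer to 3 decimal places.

p₁ = P(outcome | exposed) = 2292/2858 = 0.80196
p₀ = P(outcome | unexposed) = 367/1452 = 0.25275
Under exogeneity and monotonicity, PS = (p₁ − p₀)/(1 − p₀).
PS = (0.80196 − 0.25275) / 0.74725 ≈ 0.7350

PS ≈ 0.735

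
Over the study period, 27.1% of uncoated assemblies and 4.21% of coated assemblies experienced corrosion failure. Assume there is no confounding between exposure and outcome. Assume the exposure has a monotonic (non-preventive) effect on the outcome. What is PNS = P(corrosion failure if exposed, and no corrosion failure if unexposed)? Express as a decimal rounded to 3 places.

p₁ = 0.271, p₀ = 0.0421.
Under exogeneity and monotonicity, PNS = p₁ − p₀.
PNS = 0.271 − 0.0421 = 0.2289

PNS ≈ 0.229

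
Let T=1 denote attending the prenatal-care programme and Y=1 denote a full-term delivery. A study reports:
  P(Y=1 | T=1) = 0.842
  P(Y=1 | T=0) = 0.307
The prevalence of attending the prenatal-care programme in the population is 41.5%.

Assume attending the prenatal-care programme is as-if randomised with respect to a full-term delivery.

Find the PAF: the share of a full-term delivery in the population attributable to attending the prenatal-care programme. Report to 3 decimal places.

PAF ≈ 0.420

Let p₁ = 0.842, p₀ = 0.307.
Overall risk P(Y=1) = π·p₁ + (1−π)·p₀ = 0.415×0.842 + 0.585×0.307 = 0.52902.
Under exogeneity, PAF = [P(Y=1) − p₀] / P(Y=1).
PAF = (0.52902 − 0.307) / 0.52902 ≈ 0.4197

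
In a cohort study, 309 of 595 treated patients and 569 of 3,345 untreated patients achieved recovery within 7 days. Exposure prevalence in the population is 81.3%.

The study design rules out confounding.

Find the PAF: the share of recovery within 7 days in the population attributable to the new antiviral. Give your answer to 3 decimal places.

p₁ = P(outcome | exposed) = 309/595 = 0.51933
p₀ = P(outcome | unexposed) = 569/3345 = 0.1701
Overall risk P(Y=1) = π·p₁ + (1−π)·p₀ = 0.813×0.51933 + 0.187×0.1701 = 0.45402.
Under exogeneity, PAF = [P(Y=1) − p₀] / P(Y=1).
PAF = (0.45402 − 0.1701) / 0.45402 ≈ 0.6253

PAF ≈ 0.625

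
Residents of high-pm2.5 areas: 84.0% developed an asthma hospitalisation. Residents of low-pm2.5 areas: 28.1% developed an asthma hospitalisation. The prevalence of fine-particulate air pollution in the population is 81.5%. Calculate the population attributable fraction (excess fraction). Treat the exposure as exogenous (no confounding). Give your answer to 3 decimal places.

p₁ = 0.84, p₀ = 0.281.
Overall risk P(Y=1) = π·p₁ + (1−π)·p₀ = 0.815×0.84 + 0.185×0.281 = 0.73658.
Under exogeneity, PAF = [P(Y=1) − p₀] / P(Y=1).
PAF = (0.73658 − 0.281) / 0.73658 ≈ 0.6185

PAF ≈ 0.619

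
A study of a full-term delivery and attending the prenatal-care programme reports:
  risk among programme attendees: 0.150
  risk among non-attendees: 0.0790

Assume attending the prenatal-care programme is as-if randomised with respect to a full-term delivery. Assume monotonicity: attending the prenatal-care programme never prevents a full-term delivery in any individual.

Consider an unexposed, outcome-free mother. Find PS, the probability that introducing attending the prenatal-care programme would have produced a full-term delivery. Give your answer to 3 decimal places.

PS ≈ 0.077

Let p₁ = 0.15, p₀ = 0.079.
Under exogeneity and monotonicity, PS = (p₁ − p₀) / (1 − p₀).
PS = (0.15 − 0.079) / (1 − 0.079) = 0.071 / 0.921 ≈ 0.0771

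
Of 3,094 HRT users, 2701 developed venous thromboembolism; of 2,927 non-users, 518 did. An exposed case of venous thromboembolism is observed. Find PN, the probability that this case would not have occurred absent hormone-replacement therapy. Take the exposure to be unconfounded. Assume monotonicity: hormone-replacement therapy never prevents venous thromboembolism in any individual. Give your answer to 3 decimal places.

PN ≈ 0.797

p₁ = P(outcome | exposed) = 2701/3094 = 0.87298
p₀ = P(outcome | unexposed) = 518/2927 = 0.17697
Under exogeneity and monotonicity, PN = (p₁ − p₀) / p₁.
PN = (0.87298 − 0.17697) / 0.87298 = 0.69601 / 0.87298 ≈ 0.7973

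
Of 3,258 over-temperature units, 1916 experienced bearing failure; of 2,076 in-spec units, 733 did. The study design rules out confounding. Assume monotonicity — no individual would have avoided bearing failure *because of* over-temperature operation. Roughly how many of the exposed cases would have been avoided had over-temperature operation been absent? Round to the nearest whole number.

about 766 cases

p₁ = P(outcome | exposed) = 1916/3258 = 0.58809
p₀ = P(outcome | unexposed) = 733/2076 = 0.35308
PN = (p₁ − p₀)/p₁ = (0.58809 − 0.35308) / 0.58809 ≈ 0.39961.
Attributable cases ≈ PN × (exposed cases) = 0.39961 × 1916 ≈ 765.66.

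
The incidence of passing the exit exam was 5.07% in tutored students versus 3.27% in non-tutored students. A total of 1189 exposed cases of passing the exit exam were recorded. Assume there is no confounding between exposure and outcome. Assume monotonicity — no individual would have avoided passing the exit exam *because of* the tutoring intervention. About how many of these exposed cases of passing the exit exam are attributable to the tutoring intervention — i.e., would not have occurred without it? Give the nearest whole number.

p₁ = 0.0507, p₀ = 0.0327.
PN = (p₁ − p₀)/p₁ = (0.0507 − 0.0327) / 0.0507 ≈ 0.35503.
Attributable cases ≈ PN × (exposed cases) = 0.35503 × 1189 ≈ 422.13.

about 422 cases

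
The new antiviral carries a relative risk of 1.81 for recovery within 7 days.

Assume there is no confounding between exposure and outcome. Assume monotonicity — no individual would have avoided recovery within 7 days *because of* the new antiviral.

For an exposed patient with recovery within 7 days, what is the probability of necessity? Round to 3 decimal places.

PN ≈ 0.448

Under exogeneity and monotonicity, PN = (RR − 1) / RR = 1 − 1/RR.
PN = (1.81 − 1) / 1.81 = 0.81 / 1.81 ≈ 0.4475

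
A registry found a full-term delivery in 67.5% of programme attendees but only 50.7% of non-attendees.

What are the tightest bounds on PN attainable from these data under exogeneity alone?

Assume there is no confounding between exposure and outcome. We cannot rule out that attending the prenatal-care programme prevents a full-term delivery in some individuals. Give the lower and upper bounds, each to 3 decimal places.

0.249 ≤ PN ≤ 0.730

p₁ = 0.675, p₀ = 0.507.
Under exogeneity alone the bounds on PN are max{0,(p₁−p₀)/p₁} ≤ PN ≤ min{1,(1−p₀)/p₁}.
  lower = (p₁ − p₀)/p₁ = 0.168 / 0.675 ≈ 0.2489
  upper = min{1, (1 − p₀)/p₁} = 0.493 / 0.675 ≈ 0.7304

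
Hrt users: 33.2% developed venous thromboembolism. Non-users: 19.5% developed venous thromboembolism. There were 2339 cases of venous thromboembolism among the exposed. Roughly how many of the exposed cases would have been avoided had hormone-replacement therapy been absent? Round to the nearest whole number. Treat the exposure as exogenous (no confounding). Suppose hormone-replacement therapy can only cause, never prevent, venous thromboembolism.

p₁ = 0.332, p₀ = 0.195.
PN = (p₁ − p₀)/p₁ = (0.332 − 0.195) / 0.332 ≈ 0.41265.
Attributable cases ≈ PN × (exposed cases) = 0.41265 × 2339 ≈ 965.19.

about 965 cases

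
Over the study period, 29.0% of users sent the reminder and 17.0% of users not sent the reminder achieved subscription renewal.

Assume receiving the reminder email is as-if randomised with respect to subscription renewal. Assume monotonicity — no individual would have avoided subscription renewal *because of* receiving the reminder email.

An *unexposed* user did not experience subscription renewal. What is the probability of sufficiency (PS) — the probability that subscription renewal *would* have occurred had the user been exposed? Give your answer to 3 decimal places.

PS ≈ 0.145

p₁ = 0.29, p₀ = 0.17.
Under exogeneity and monotonicity, PS = (p₁ − p₀) / (1 − p₀).
PS = (0.29 − 0.17) / (1 − 0.17) = 0.12 / 0.83 ≈ 0.1446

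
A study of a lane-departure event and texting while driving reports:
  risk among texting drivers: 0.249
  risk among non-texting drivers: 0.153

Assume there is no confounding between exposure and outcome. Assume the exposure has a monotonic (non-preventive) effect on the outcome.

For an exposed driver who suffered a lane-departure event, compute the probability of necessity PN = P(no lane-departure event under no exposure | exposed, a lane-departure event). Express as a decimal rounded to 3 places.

PN ≈ 0.386

Let p₁ = 0.249, p₀ = 0.153.
Under exogeneity and monotonicity, PN = (p₁ − p₀) / p₁.
PN = (0.249 − 0.153) / 0.249 = 0.096 / 0.249 ≈ 0.3855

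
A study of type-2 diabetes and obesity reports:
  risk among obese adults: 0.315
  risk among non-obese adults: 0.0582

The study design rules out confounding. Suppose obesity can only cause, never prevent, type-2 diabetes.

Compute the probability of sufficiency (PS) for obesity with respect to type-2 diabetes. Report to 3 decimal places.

PS ≈ 0.273

Let p₁ = 0.315, p₀ = 0.0582.
Under exogeneity and monotonicity, PS = (p₁ − p₀) / (1 − p₀).
PS = (0.315 − 0.0582) / (1 − 0.0582) = 0.2568 / 0.9418 ≈ 0.2727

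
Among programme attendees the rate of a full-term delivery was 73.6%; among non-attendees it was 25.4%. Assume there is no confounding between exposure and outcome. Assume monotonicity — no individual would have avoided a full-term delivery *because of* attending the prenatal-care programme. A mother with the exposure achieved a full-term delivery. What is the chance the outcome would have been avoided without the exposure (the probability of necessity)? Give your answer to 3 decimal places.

PN ≈ 0.655

p₁ = 0.736, p₀ = 0.254.
Under exogeneity and monotonicity, PN = (p₁ − p₀) / p₁.
PN = (0.736 − 0.254) / 0.736 = 0.482 / 0.736 ≈ 0.6549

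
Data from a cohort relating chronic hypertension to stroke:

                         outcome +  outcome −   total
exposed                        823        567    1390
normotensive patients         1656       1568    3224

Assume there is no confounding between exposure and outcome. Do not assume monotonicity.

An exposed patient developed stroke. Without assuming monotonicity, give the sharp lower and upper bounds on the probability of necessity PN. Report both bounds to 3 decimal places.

p₁ = P(outcome | exposed) = 823/1390 = 0.59209
p₀ = P(outcome | unexposed) = 1656/3224 = 0.51365
Under exogeneity alone the bounds on PN are max{0,(p₁−p₀)/p₁} ≤ PN ≤ min{1,(1−p₀)/p₁}.
  lower = (p₁ − p₀)/p₁ = 0.078439 / 0.59209 ≈ 0.1325
  upper = min{1, (1 − p₀)/p₁} = 0.48635 / 0.59209 ≈ 0.8214

0.132 ≤ PN ≤ 0.821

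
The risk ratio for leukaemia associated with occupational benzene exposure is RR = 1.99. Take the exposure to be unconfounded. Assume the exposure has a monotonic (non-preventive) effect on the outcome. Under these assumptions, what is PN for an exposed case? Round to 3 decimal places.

Under exogeneity and monotonicity, PN = (RR − 1) / RR = 1 − 1/RR.
PN = (1.99 − 1) / 1.99 = 0.99 / 1.99 ≈ 0.4975

PN ≈ 0.497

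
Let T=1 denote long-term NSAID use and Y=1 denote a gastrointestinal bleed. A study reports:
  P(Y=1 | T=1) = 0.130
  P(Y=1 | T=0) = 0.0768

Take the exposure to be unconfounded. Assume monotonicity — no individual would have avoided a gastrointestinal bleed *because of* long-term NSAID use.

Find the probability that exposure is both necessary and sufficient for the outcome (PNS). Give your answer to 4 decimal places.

PNS ≈ 0.0532

Let p₁ = 0.13, p₀ = 0.0768.
Under exogeneity and monotonicity, PNS = p₁ − p₀.
PNS = 0.13 − 0.0768 = 0.0532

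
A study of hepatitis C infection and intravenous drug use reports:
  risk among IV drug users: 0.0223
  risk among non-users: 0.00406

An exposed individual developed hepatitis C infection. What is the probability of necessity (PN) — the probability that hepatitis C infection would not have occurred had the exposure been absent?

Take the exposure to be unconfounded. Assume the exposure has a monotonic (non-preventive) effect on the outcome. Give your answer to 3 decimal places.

Let p₁ = 0.0223, p₀ = 0.00406.
Under exogeneity and monotonicity, PN = (p₁ − p₀) / p₁.
PN = (0.0223 − 0.00406) / 0.0223 = 0.01824 / 0.0223 ≈ 0.8179

PN ≈ 0.818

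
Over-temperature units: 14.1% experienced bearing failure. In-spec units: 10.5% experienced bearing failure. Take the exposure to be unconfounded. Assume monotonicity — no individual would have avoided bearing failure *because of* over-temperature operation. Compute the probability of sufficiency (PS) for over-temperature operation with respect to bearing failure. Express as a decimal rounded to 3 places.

p₁ = 0.141, p₀ = 0.105.
Under exogeneity and monotonicity, PS = (p₁ − p₀) / (1 − p₀).
PS = (0.141 − 0.105) / (1 − 0.105) = 0.036 / 0.895 ≈ 0.0402

PS ≈ 0.040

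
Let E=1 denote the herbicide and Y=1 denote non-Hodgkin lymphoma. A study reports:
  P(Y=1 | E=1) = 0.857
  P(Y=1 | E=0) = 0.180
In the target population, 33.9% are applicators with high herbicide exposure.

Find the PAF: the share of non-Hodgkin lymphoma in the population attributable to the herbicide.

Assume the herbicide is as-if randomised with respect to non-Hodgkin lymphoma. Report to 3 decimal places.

Let p₁ = 0.857, p₀ = 0.18.
Overall risk P(Y=1) = π·p₁ + (1−π)·p₀ = 0.339×0.857 + 0.661×0.18 = 0.4095.
Under exogeneity, PAF = [P(Y=1) − p₀] / P(Y=1).
PAF = (0.4095 − 0.18) / 0.4095 ≈ 0.5604

PAF ≈ 0.560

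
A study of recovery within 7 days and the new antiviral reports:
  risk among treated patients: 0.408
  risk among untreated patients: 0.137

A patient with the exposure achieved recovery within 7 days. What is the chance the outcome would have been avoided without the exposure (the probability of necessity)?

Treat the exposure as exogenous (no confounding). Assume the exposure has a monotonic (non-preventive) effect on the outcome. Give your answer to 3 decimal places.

Let p₁ = 0.408, p₀ = 0.137.
Under exogeneity and monotonicity, PN = (p₁ − p₀) / p₁.
PN = (0.408 − 0.137) / 0.408 = 0.271 / 0.408 ≈ 0.6642

PN ≈ 0.664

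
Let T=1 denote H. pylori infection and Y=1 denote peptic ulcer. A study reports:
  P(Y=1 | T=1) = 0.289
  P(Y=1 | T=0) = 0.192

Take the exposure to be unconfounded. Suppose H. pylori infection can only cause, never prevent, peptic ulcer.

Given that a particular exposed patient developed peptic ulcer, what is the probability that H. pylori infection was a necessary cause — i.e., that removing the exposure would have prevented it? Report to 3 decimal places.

Let p₁ = 0.289, p₀ = 0.192.
Under exogeneity and monotonicity, PN = (p₁ − p₀) / p₁.
PN = (0.289 − 0.192) / 0.289 = 0.097 / 0.289 ≈ 0.3356

PN ≈ 0.336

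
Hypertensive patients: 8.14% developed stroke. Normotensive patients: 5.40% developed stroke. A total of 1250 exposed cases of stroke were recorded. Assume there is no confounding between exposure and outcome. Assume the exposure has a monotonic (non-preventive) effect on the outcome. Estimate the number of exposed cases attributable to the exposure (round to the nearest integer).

about 421 cases

p₁ = 0.0814, p₀ = 0.054.
PN = (p₁ − p₀)/p₁ = (0.0814 − 0.054) / 0.0814 ≈ 0.33661.
Attributable cases ≈ PN × (exposed cases) = 0.33661 × 1250 ≈ 420.76.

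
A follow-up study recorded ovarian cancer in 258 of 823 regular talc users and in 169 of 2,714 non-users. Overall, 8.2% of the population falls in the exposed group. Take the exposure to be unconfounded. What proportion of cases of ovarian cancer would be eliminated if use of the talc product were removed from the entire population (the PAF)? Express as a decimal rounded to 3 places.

p₁ = P(outcome | exposed) = 258/823 = 0.31349
p₀ = P(outcome | unexposed) = 169/2714 = 0.06227
Overall risk P(Y=1) = π·p₁ + (1−π)·p₀ = 0.082×0.31349 + 0.918×0.06227 = 0.08287.
Under exogeneity, PAF = [P(Y=1) − p₀] / P(Y=1).
PAF = (0.08287 − 0.06227) / 0.08287 ≈ 0.2486

PAF ≈ 0.249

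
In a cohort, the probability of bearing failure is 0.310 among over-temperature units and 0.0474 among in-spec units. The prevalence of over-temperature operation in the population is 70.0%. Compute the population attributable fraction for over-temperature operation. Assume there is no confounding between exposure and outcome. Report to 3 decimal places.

PAF ≈ 0.795

Let p₁ = 0.31, p₀ = 0.0474.
Overall risk P(Y=1) = π·p₁ + (1−π)·p₀ = 0.7×0.31 + 0.3×0.0474 = 0.23122.
Under exogeneity, PAF = [P(Y=1) − p₀] / P(Y=1).
PAF = (0.23122 − 0.0474) / 0.23122 ≈ 0.7950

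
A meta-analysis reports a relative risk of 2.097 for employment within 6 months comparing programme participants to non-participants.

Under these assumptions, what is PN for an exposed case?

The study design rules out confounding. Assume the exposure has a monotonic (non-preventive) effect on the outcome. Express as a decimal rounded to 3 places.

Under exogeneity and monotonicity, PN = (RR − 1) / RR = 1 − 1/RR.
PN = (2.097 − 1) / 2.097 = 1.097 / 2.097 ≈ 0.5231

PN ≈ 0.523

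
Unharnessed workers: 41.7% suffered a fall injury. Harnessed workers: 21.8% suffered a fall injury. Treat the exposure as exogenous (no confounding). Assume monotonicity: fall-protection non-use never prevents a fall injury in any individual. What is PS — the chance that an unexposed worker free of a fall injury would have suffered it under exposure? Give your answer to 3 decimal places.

p₁ = 0.417, p₀ = 0.218.
Under exogeneity and monotonicity, PS = (p₁ − p₀) / (1 − p₀).
PS = (0.417 − 0.218) / (1 − 0.218) = 0.199 / 0.782 ≈ 0.2545

PS ≈ 0.254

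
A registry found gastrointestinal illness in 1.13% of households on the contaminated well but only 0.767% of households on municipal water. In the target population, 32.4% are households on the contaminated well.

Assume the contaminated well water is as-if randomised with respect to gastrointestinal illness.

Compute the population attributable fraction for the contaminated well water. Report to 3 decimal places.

PAF ≈ 0.133

p₁ = 0.0113, p₀ = 0.00767.
Overall risk P(Y=1) = π·p₁ + (1−π)·p₀ = 0.324×0.0113 + 0.676×0.00767 = 0.0088461.
Under exogeneity, PAF = [P(Y=1) − p₀] / P(Y=1).
PAF = (0.0088461 − 0.00767) / 0.0088461 ≈ 0.1330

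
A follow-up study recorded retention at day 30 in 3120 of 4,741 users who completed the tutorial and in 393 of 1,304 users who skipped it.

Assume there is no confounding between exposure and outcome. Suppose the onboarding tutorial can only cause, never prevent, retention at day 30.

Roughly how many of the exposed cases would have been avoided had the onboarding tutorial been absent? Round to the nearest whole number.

about 1691 cases

p₁ = P(outcome | exposed) = 3120/4741 = 0.65809
p₀ = P(outcome | unexposed) = 393/1304 = 0.30138
PN = (p₁ − p₀)/p₁ = (0.65809 − 0.30138) / 0.65809 ≈ 0.54204.
Attributable cases ≈ PN × (exposed cases) = 0.54204 × 3120 ≈ 1691.16.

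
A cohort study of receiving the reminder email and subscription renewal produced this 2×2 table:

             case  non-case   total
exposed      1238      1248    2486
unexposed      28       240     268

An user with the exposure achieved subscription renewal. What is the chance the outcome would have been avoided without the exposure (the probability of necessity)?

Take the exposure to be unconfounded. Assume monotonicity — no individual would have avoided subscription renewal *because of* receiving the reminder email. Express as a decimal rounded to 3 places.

p₁ = P(outcome | exposed) = 1238/2486 = 0.49799
p₀ = P(outcome | unexposed) = 28/268 = 0.10448
Under exogeneity and monotonicity, PN = (p₁ − p₀) / p₁.
PN = (0.49799 − 0.10448) / 0.49799 = 0.39351 / 0.49799 ≈ 0.7902

PN ≈ 0.790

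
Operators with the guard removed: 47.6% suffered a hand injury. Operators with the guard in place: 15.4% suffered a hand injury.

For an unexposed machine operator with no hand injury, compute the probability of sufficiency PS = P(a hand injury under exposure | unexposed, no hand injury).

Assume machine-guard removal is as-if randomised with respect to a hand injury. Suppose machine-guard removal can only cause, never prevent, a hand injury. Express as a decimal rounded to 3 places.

PS ≈ 0.381

p₁ = 0.476, p₀ = 0.154.
Under exogeneity and monotonicity, PS = (p₁ − p₀) / (1 − p₀).
PS = (0.476 − 0.154) / (1 − 0.154) = 0.322 / 0.846 ≈ 0.3806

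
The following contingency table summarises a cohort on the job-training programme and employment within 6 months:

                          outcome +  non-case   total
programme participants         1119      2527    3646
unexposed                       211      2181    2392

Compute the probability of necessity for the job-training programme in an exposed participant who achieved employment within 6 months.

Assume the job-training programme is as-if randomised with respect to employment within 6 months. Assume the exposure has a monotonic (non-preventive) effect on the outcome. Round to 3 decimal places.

p₁ = P(outcome | exposed) = 1119/3646 = 0.30691
p₀ = P(outcome | unexposed) = 211/2392 = 0.088211
Under exogeneity and monotonicity, PN = (p₁ − p₀) / p₁.
PN = (0.30691 − 0.088211) / 0.30691 = 0.2187 / 0.30691 ≈ 0.7126

PN ≈ 0.713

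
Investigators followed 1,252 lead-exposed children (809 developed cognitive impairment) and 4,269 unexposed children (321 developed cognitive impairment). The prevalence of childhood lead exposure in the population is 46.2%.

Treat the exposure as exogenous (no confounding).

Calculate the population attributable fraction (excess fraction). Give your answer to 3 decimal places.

PAF ≈ 0.778

p₁ = P(outcome | exposed) = 809/1252 = 0.64617
p₀ = P(outcome | unexposed) = 321/4269 = 0.075193
Overall risk P(Y=1) = π·p₁ + (1−π)·p₀ = 0.462×0.64617 + 0.538×0.075193 = 0.33898.
Under exogeneity, PAF = [P(Y=1) − p₀] / P(Y=1).
PAF = (0.33898 − 0.075193) / 0.33898 ≈ 0.7782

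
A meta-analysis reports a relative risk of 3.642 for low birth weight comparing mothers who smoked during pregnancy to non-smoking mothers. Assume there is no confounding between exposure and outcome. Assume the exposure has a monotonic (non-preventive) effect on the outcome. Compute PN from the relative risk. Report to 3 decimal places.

Under exogeneity and monotonicity, PN = (RR − 1) / RR = 1 − 1/RR.
PN = (3.642 − 1) / 3.642 = 2.642 / 3.642 ≈ 0.7254

PN ≈ 0.725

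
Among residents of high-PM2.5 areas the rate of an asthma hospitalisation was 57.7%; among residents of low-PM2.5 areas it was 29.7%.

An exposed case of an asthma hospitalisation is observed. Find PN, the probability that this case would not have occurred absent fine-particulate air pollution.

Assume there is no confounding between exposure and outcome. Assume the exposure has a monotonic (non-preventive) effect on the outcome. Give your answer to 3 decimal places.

p₁ = 0.577, p₀ = 0.297.
Under exogeneity and monotonicity, PN = (p₁ − p₀) / p₁.
PN = (0.577 − 0.297) / 0.577 = 0.28 / 0.577 ≈ 0.4853

PN ≈ 0.485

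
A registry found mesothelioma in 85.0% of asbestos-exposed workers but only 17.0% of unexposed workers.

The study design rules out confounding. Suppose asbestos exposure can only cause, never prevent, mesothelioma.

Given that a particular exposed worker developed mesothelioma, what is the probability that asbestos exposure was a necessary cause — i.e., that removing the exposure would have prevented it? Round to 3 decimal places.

p₁ = 0.85, p₀ = 0.17.
Under exogeneity and monotonicity, PN = (p₁ − p₀) / p₁.
PN = (0.85 − 0.17) / 0.85 = 0.68 / 0.85 ≈ 0.8000

PN ≈ 0.800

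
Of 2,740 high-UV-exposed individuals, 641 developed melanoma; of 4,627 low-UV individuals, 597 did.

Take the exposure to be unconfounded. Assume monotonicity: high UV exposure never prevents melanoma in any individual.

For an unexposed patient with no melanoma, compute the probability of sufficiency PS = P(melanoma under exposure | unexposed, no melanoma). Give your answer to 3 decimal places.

p₁ = P(outcome | exposed) = 641/2740 = 0.23394
p₀ = P(outcome | unexposed) = 597/4627 = 0.12903
Under exogeneity and monotonicity, PS = (p₁ − p₀) / (1 − p₀).
PS = (0.23394 − 0.12903) / (1 − 0.12903) = 0.10492 / 0.87097 ≈ 0.1205

PS ≈ 0.120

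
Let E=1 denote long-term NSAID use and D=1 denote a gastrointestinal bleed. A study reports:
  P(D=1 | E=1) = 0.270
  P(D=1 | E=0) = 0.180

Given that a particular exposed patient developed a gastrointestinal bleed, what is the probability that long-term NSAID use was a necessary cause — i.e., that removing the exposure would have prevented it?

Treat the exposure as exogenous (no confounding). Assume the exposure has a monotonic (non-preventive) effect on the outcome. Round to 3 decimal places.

Let p₁ = 0.27, p₀ = 0.18.
Under exogeneity and monotonicity, PN = (p₁ − p₀) / p₁.
PN = (0.27 − 0.18) / 0.27 = 0.09 / 0.27 ≈ 0.3333

PN ≈ 0.333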